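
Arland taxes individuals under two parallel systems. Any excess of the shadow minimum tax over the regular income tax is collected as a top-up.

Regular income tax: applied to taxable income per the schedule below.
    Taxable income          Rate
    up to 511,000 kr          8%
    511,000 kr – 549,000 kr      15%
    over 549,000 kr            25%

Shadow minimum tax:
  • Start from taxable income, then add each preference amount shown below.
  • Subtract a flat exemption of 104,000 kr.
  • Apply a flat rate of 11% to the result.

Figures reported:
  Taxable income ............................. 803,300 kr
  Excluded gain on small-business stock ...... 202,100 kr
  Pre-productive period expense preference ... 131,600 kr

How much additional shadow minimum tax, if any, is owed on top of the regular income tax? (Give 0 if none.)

Shadow minimum tax:
  Adjusted income: 803,300 kr + 202,100 kr + 131,600 kr = 1,137,000 kr
  Less exemption 104,000 kr → base 1,033,000 kr
  1,033,000 kr × 11% = 113,630 kr

Regular income tax:
  511,000 kr × 8% = 40,880 kr
  38,000 kr × 15% = 5,700 kr
  254,300 kr × 25% = 63,575 kr
  → 110,155 kr

Excess of shadow minimum tax over regular income tax: 113,630 kr − 110,155 kr = 3,475 kr.

3,475 kr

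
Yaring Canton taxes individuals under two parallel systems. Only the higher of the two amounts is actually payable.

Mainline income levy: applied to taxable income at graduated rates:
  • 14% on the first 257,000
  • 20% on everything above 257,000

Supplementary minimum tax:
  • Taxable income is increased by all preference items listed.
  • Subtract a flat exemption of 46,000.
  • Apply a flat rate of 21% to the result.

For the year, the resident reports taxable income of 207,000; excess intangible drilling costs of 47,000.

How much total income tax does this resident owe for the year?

43,680

Supplementary minimum tax:
  Adjusted income: 207,000 + 47,000 = 254,000
  Less exemption 46,000 → base 208,000
  208,000 × 21% = 43,680

Mainline income levy:
  207,000 × 14% = 28,980

43,680 > 28,980, so the supplementary minimum tax is the binding amount.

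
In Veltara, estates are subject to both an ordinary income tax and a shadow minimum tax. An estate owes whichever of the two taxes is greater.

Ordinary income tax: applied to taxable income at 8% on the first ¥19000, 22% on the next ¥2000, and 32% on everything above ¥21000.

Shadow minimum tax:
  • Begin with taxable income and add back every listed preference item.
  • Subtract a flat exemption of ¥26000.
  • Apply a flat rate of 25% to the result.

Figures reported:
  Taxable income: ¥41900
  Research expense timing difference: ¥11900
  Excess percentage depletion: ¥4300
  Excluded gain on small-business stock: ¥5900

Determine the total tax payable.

Shadow minimum tax:
  Adjusted income: ¥41900 + ¥11900 + ¥4300 + ¥5900 = ¥64000
  Less exemption ¥26000 → base ¥38000
  ¥38000 × 25% = ¥9500

Ordinary income tax:
  ¥19000 × 8% = ¥1520
  ¥2000 × 22% = ¥440
  ¥20900 × 32% = ¥6688
  → ¥8648

¥9500 > ¥8648, so the shadow minimum tax is the binding amount.

¥9500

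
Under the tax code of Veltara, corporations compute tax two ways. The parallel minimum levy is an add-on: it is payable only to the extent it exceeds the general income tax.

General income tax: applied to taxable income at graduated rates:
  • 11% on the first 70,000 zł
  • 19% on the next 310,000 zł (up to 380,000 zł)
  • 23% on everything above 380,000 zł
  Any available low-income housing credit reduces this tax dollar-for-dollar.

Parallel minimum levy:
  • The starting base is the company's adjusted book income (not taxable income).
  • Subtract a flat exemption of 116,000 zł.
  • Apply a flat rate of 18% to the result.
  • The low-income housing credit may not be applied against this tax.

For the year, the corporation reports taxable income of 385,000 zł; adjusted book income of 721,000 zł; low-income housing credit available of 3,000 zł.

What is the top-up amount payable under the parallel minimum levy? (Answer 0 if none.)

44,150 zł

General income tax:
  70,000 zł × 11% = 7,700 zł
  310,000 zł × 19% = 58,900 zł
  5,000 zł × 23% = 1,150 zł
  → 67,750 zł
  Less low-income housing credit 3,000 zł → 64,750 zł

Parallel minimum levy:
  Base (adjusted book income): 721,000 zł
  Less exemption 116,000 zł → base 605,000 zł
  605,000 zł × 18% = 108,900 zł

Excess of parallel minimum levy over general income tax: 108,900 zł − 64,750 zł = 44,150 zł.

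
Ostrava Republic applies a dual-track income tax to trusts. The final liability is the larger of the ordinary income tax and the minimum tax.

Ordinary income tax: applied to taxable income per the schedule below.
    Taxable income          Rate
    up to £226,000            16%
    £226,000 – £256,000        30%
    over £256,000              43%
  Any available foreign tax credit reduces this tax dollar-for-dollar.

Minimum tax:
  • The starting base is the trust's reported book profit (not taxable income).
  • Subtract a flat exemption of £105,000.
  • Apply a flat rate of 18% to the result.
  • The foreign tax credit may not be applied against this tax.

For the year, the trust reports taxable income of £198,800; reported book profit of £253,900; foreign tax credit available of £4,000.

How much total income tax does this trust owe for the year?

Ordinary income tax:
  £198,800 × 16% = £31,808
  Less foreign tax credit £4,000 → £27,808

Minimum tax:
  Base (reported book profit): £253,900
  Less exemption £105,000 → base £148,900
  £148,900 × 18% = £26,802

£27,808 > £26,802, so the ordinary income tax governs.

£27,808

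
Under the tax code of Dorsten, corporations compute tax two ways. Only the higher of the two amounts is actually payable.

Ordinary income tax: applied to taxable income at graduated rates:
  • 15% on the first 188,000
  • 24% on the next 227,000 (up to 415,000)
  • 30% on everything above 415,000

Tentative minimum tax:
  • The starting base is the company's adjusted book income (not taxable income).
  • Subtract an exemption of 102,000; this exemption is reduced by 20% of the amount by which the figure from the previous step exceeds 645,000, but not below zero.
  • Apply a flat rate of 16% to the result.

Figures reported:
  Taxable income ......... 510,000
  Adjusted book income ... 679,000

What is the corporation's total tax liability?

111,180

Ordinary income tax:
  188,000 × 15% = 28,200
  227,000 × 24% = 54,480
  95,000 × 30% = 28,500
  → 111,180

Tentative minimum tax:
  Base (adjusted book income): 679,000
  Exemption: 102,000 − 20% × (679,000 − 645,000) = 102,000 − 6,800 = 95,200
  Base: 679,000 − 95,200 = 583,800
  583,800 × 16% = 93,408

111,180 > 93,408, so the ordinary income tax governs.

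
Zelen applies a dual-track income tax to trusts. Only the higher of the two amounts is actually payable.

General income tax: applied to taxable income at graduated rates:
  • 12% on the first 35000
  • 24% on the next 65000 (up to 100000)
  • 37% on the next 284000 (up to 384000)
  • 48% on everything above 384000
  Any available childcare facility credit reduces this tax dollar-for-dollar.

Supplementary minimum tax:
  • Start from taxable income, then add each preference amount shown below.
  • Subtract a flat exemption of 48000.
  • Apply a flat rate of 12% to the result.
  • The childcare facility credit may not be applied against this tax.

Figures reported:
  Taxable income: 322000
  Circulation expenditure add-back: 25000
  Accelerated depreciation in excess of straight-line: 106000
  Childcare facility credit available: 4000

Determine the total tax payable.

97940

General income tax:
  35000 × 12% = 4200
  65000 × 24% = 15600
  222000 × 37% = 82140
  → 101940
  Less childcare facility credit 4000 → 97940

Supplementary minimum tax:
  Adjusted income: 322000 + 25000 + 106000 = 453000
  Less exemption 48000 → base 405000
  405000 × 12% = 48600

97940 > 48600, so the general income tax governs.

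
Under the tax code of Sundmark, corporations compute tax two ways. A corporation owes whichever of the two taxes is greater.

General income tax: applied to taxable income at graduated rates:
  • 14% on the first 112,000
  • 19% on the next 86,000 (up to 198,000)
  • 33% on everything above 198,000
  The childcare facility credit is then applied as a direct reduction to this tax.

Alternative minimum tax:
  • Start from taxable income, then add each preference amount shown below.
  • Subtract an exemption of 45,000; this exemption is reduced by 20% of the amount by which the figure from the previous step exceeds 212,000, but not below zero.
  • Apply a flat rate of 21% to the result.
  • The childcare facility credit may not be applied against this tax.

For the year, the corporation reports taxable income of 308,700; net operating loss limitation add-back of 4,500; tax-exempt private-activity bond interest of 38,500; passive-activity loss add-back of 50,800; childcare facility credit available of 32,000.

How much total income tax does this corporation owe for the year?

Alternative minimum tax:
  Adjusted income: 308,700 + 4,500 + 38,500 + 50,800 = 402,500
  Exemption: 45,000 − 20% × (402,500 − 212,000) = 45,000 − 38,100 = 6,900
  Base: 402,500 − 6,900 = 395,600
  395,600 × 21% = 83,076

General income tax:
  112,000 × 14% = 15,680
  86,000 × 19% = 16,340
  110,700 × 33% = 36,531
  → 68,551
  Less childcare facility credit 32,000 → 36,551

83,076 > 36,551, so the alternative minimum tax is the binding amount.

83,076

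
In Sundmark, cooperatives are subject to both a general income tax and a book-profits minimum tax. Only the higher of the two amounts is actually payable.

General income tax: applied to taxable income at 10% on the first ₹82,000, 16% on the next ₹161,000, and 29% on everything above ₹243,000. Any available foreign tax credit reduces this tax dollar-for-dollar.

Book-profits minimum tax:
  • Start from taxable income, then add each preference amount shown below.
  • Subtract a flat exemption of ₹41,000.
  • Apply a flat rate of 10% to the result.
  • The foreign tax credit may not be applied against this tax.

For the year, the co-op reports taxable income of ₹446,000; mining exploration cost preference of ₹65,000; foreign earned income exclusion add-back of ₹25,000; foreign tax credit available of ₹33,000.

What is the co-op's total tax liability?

General income tax:
  ₹82,000 × 10% = ₹8,200
  ₹161,000 × 16% = ₹25,760
  ₹203,000 × 29% = ₹58,870
  → ₹92,830
  Less foreign tax credit ₹33,000 → ₹59,830

Book-profits minimum tax:
  Adjusted income: ₹446,000 + ₹65,000 + ₹25,000 = ₹536,000
  Less exemption ₹41,000 → base ₹495,000
  ₹495,000 × 10% = ₹49,500

₹59,830 > ₹49,500, so the general income tax governs.

₹59,830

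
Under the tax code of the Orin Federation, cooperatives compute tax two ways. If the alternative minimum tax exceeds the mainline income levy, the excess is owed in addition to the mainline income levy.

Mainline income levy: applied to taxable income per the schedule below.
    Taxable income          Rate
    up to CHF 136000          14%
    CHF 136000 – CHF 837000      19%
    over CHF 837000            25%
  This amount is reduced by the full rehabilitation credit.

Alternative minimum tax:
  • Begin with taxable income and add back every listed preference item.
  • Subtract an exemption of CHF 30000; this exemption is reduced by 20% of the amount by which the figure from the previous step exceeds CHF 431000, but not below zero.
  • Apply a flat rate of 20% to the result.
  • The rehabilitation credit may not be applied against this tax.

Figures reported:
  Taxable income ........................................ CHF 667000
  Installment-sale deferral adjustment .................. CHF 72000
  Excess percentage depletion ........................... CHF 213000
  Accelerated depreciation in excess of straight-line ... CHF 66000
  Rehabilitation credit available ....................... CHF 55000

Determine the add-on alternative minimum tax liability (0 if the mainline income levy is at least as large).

CHF 138670

Mainline income levy:
  CHF 136000 × 14% = CHF 19040
  CHF 531000 × 19% = CHF 100890
  → CHF 119930
  Less rehabilitation credit CHF 55000 → CHF 64930

Alternative minimum tax:
  Adjusted income: CHF 667000 + CHF 72000 + CHF 213000 + CHF 66000 = CHF 1018000
  Exemption: 20% × (CHF 1018000 − CHF 431000) = CHF 117400 ≥ CHF 30000, so the exemption is fully phased out
  Base: CHF 1018000 − CHF 0 = CHF 1018000
  CHF 1018000 × 20% = CHF 203600

Excess of alternative minimum tax over mainline income levy: CHF 203600 − CHF 64930 = CHF 138670.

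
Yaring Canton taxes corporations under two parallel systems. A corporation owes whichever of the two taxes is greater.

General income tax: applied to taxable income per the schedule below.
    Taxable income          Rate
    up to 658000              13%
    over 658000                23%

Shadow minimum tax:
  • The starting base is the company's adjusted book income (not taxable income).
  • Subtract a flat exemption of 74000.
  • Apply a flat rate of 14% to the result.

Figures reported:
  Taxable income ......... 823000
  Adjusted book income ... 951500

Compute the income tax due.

123490

General income tax:
  658000 × 13% = 85540
  165000 × 23% = 37950
  → 123490

Shadow minimum tax:
  Base (adjusted book income): 951500
  Less exemption 74000 → base 877500
  877500 × 14% = 122850

123490 > 122850, so the general income tax governs.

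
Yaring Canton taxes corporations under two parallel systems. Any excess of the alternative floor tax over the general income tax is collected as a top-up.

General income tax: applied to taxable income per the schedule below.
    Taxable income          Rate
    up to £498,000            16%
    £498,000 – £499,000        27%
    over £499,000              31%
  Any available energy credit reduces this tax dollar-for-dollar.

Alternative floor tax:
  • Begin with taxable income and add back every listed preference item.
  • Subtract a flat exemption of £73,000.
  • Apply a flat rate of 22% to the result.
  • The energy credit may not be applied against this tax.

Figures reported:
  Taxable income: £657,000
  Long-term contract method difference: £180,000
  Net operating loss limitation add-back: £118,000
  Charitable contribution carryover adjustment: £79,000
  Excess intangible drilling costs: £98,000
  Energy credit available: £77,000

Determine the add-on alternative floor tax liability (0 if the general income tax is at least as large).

£181,050

General income tax:
  £498,000 × 16% = £79,680
  £1,000 × 27% = £270
  £158,000 × 31% = £48,980
  → £128,930
  Less energy credit £77,000 → £51,930

Alternative floor tax:
  Adjusted income: £657,000 + £180,000 + £118,000 + £79,000 + £98,000 = £1,132,000
  Less exemption £73,000 → base £1,059,000
  £1,059,000 × 22% = £232,980

Excess of alternative floor tax over general income tax: £232,980 − £51,930 = £181,050.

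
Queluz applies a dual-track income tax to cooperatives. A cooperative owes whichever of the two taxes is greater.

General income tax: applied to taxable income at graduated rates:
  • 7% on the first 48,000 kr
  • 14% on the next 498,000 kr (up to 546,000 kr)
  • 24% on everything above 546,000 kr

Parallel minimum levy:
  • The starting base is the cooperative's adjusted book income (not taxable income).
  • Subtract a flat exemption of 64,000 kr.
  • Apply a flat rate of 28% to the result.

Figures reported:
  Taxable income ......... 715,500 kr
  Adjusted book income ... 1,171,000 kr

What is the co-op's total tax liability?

309,960 kr

Parallel minimum levy:
  Base (adjusted book income): 1,171,000 kr
  Less exemption 64,000 kr → base 1,107,000 kr
  1,107,000 kr × 28% = 309,960 kr

General income tax:
  48,000 kr × 7% = 3,360 kr
  498,000 kr × 14% = 69,720 kr
  169,500 kr × 24% = 40,680 kr
  → 113,760 kr

309,960 kr > 113,760 kr, so the parallel minimum levy is the binding amount.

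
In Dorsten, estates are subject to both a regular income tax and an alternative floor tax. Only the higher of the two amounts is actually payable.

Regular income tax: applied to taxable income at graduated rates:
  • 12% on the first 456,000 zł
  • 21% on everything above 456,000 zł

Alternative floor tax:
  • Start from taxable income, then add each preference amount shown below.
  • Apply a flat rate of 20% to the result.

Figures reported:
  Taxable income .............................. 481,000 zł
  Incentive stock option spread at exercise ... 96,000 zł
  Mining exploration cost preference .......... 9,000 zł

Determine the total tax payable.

117,200 zł

Alternative floor tax:
  Adjusted income: 481,000 zł + 96,000 zł + 9,000 zł = 586,000 zł
  586,000 zł × 20% = 117,200 zł

Regular income tax:
  456,000 zł × 12% = 54,720 zł
  25,000 zł × 21% = 5,250 zł
  → 59,970 zł

117,200 zł > 59,970 zł, so the alternative floor tax is the binding amount.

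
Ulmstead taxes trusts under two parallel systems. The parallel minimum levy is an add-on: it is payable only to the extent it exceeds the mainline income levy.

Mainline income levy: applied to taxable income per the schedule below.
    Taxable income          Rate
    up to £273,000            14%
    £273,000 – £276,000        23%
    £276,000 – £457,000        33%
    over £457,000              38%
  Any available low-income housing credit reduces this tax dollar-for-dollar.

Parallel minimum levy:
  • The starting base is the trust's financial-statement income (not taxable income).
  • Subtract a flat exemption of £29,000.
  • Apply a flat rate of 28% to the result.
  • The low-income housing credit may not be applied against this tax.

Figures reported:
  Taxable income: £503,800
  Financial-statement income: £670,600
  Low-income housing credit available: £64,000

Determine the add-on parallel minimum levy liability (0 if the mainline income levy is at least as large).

Parallel minimum levy:
  Base (financial-statement income): £670,600
  Less exemption £29,000 → base £641,600
  £641,600 × 28% = £179,648

Mainline income levy:
  £273,000 × 14% = £38,220
  £3,000 × 23% = £690
  £181,000 × 33% = £59,730
  £46,800 × 38% = £17,784
  → £116,424
  Less low-income housing credit £64,000 → £52,424

Excess of parallel minimum levy over mainline income levy: £179,648 − £52,424 = £127,224.

£127,224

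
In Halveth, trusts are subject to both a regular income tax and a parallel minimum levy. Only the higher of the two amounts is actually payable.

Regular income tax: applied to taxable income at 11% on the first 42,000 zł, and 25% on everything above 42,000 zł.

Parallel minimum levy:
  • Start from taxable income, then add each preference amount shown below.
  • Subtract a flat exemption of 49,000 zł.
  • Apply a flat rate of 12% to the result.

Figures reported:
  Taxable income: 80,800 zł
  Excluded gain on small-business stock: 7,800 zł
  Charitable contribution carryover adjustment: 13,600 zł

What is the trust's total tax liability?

Regular income tax:
  42,000 zł × 11% = 4,620 zł
  38,800 zł × 25% = 9,700 zł
  → 14,320 zł

Parallel minimum levy:
  Adjusted income: 80,800 zł + 7,800 zł + 13,600 zł = 102,200 zł
  Less exemption 49,000 zł → base 53,200 zł
  53,200 zł × 12% = 6,384 zł

14,320 zł > 6,384 zł, so the regular income tax governs.

14,320 zł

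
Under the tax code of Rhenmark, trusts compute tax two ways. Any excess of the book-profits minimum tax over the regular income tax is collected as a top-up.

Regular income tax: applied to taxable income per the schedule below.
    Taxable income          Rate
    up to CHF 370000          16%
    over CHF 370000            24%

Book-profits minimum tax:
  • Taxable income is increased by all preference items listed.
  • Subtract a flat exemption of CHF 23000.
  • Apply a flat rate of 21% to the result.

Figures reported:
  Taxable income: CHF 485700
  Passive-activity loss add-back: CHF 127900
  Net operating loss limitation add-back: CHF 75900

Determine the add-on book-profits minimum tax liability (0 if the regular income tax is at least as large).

CHF 52997

Regular income tax:
  CHF 370000 × 16% = CHF 59200
  CHF 115700 × 24% = CHF 27768
  → CHF 86968

Book-profits minimum tax:
  Adjusted income: CHF 485700 + CHF 127900 + CHF 75900 = CHF 689500
  Less exemption CHF 23000 → base CHF 666500
  CHF 666500 × 21% = CHF 139965

Excess of book-profits minimum tax over regular income tax: CHF 139965 − CHF 86968 = CHF 52997.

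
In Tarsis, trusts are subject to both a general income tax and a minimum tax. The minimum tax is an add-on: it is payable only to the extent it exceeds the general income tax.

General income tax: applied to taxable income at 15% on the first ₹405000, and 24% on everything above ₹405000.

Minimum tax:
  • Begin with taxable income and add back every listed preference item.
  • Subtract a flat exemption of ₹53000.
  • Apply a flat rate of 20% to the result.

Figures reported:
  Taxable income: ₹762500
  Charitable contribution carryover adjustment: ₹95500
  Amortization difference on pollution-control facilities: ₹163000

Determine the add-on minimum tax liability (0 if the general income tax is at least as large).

₹47050

Minimum tax:
  Adjusted income: ₹762500 + ₹95500 + ₹163000 = ₹1021000
  Less exemption ₹53000 → base ₹968000
  ₹968000 × 20% = ₹193600

General income tax:
  ₹405000 × 15% = ₹60750
  ₹357500 × 24% = ₹85800
  → ₹146550

Excess of minimum tax over general income tax: ₹193600 − ₹146550 = ₹47050.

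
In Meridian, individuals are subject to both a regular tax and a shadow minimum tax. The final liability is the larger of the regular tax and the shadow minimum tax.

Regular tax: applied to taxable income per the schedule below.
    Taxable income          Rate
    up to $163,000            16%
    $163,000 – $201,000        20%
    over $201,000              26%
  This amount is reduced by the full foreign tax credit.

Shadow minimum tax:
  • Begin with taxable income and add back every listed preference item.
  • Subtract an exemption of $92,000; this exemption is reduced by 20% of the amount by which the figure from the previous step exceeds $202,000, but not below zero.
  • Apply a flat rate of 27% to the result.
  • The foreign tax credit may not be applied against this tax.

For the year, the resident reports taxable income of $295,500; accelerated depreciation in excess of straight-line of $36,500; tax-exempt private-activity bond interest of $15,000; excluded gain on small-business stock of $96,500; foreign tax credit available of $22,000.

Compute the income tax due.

Shadow minimum tax:
  Adjusted income: $295,500 + $36,500 + $15,000 + $96,500 = $443,500
  Exemption: $92,000 − 20% × ($443,500 − $202,000) = $92,000 − $48,300 = $43,700
  Base: $443,500 − $43,700 = $399,800
  $399,800 × 27% = $107,946

Regular tax:
  $163,000 × 16% = $26,080
  $38,000 × 20% = $7,600
  $94,500 × 26% = $24,570
  → $58,250
  Less foreign tax credit $22,000 → $36,250

$107,946 > $36,250, so the shadow minimum tax is the binding amount.

$107,946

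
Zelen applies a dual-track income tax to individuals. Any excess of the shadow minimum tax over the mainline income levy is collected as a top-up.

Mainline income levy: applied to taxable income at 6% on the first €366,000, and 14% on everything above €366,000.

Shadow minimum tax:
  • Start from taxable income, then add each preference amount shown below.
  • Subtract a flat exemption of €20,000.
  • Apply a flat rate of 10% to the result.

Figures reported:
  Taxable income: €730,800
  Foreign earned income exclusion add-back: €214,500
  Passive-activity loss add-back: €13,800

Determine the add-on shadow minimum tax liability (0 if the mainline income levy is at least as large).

€20,878

Shadow minimum tax:
  Adjusted income: €730,800 + €214,500 + €13,800 = €959,100
  Less exemption €20,000 → base €939,100
  €939,100 × 10% = €93,910

Mainline income levy:
  €366,000 × 6% = €21,960
  €364,800 × 14% = €51,072
  → €73,032

Excess of shadow minimum tax over mainline income levy: €93,910 − €73,032 = €20,878.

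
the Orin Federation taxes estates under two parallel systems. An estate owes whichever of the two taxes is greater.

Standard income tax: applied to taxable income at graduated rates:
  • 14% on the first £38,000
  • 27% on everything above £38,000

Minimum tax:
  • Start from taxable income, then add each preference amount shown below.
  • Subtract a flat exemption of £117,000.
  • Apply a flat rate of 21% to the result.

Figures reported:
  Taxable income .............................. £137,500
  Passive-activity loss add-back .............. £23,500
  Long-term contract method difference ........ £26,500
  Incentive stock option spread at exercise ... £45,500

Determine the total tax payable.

£32,185

Standard income tax:
  £38,000 × 14% = £5,320
  £99,500 × 27% = £26,865
  → £32,185

Minimum tax:
  Adjusted income: £137,500 + £23,500 + £26,500 + £45,500 = £233,000
  Less exemption £117,000 → base £116,000
  £116,000 × 21% = £24,360

£32,185 > £24,360, so the standard income tax governs.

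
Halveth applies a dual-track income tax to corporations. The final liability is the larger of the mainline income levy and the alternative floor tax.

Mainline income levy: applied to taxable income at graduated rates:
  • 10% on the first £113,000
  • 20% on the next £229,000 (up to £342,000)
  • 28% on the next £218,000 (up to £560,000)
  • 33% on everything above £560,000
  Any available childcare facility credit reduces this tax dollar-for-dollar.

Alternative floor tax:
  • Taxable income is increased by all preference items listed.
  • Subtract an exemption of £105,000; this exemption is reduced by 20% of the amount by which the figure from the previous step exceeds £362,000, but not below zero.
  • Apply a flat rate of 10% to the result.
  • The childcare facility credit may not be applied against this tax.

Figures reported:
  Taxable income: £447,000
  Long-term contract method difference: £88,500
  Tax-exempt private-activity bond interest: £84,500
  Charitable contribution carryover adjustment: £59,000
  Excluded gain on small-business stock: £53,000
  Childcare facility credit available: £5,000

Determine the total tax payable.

£81,500

Alternative floor tax:
  Adjusted income: £447,000 + £88,500 + £84,500 + £59,000 + £53,000 = £732,000
  Exemption: £105,000 − 20% × (£732,000 − £362,000) = £105,000 − £74,000 = £31,000
  Base: £732,000 − £31,000 = £701,000
  £701,000 × 10% = £70,100

Mainline income levy:
  £113,000 × 10% = £11,300
  £229,000 × 20% = £45,800
  £105,000 × 28% = £29,400
  → £86,500
  Less childcare facility credit £5,000 → £81,500

£81,500 > £70,100, so the mainline income levy governs.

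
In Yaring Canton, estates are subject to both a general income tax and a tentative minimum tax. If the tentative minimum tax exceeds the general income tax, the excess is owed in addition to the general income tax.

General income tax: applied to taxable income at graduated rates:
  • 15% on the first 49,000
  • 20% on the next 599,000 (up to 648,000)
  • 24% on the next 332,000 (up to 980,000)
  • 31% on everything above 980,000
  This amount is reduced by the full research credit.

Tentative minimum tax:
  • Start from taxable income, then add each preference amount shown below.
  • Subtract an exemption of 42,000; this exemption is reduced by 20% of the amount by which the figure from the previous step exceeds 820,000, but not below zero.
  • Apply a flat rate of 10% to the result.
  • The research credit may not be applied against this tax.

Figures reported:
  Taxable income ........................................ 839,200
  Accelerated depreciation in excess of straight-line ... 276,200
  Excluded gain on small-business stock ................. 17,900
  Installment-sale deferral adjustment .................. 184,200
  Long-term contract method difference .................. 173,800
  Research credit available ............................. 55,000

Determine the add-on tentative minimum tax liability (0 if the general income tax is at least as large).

31,092

Tentative minimum tax:
  Adjusted income: 839,200 + 276,200 + 17,900 + 184,200 + 173,800 = 1,491,300
  Exemption: 20% × (1,491,300 − 820,000) = 134,260 ≥ 42,000, so the exemption is fully phased out
  Base: 1,491,300 − 0 = 1,491,300
  1,491,300 × 10% = 149,130

General income tax:
  49,000 × 15% = 7,350
  599,000 × 20% = 119,800
  191,200 × 24% = 45,888
  → 173,038
  Less research credit 55,000 → 118,038

Excess of tentative minimum tax over general income tax: 149,130 − 118,038 = 31,092.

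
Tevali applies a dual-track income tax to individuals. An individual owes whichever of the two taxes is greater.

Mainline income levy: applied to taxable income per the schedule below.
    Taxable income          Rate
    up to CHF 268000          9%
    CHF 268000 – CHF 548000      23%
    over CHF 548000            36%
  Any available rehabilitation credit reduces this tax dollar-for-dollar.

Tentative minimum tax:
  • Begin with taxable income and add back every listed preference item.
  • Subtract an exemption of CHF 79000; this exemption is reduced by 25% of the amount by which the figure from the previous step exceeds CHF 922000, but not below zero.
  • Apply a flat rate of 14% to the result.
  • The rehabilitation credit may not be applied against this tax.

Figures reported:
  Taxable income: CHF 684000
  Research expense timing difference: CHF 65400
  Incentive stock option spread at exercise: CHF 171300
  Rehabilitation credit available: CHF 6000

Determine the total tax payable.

CHF 131480

Tentative minimum tax:
  Adjusted income: CHF 684000 + CHF 65400 + CHF 171300 = CHF 920700
  Exemption: CHF 920700 ≤ CHF 922000, so full CHF 79000 applies
  Base: CHF 920700 − CHF 79000 = CHF 841700
  CHF 841700 × 14% = CHF 117838

Mainline income levy:
  CHF 268000 × 9% = CHF 24120
  CHF 280000 × 23% = CHF 64400
  CHF 136000 × 36% = CHF 48960
  → CHF 137480
  Less rehabilitation credit CHF 6000 → CHF 131480

CHF 131480 > CHF 117838, so the mainline income levy governs.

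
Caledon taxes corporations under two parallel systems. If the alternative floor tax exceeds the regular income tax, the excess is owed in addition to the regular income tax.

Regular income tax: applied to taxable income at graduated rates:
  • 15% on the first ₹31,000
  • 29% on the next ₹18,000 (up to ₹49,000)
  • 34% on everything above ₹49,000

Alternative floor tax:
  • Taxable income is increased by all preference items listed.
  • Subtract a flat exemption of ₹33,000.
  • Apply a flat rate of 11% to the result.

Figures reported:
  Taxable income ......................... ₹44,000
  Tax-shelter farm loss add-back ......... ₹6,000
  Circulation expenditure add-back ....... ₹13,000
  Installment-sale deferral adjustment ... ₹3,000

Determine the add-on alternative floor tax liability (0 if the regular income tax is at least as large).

₹0

Regular income tax:
  ₹31,000 × 15% = ₹4,650
  ₹13,000 × 29% = ₹3,770
  → ₹8,420

Alternative floor tax:
  Adjusted income: ₹44,000 + ₹6,000 + ₹13,000 + ₹3,000 = ₹66,000
  Less exemption ₹33,000 → base ₹33,000
  ₹33,000 × 11% = ₹3,630

₹3,630 ≤ ₹8,420, so no add-on is due.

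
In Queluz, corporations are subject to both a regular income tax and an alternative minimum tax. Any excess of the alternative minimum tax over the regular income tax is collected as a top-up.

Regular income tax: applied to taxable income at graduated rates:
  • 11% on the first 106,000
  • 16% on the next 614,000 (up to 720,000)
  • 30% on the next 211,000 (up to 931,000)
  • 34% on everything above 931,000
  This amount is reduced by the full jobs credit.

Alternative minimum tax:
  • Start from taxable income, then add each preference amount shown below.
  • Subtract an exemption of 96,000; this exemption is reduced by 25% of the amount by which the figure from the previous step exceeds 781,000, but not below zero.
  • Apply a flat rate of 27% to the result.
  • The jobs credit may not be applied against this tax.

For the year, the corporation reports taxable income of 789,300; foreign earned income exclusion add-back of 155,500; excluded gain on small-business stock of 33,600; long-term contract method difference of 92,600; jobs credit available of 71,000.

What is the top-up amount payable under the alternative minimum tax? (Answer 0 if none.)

223,135

Alternative minimum tax:
  Adjusted income: 789,300 + 155,500 + 33,600 + 92,600 = 1,071,000
  Exemption: 96,000 − 25% × (1,071,000 − 781,000) = 96,000 − 72,500 = 23,500
  Base: 1,071,000 − 23,500 = 1,047,500
  1,047,500 × 27% = 282,825

Regular income tax:
  106,000 × 11% = 11,660
  614,000 × 16% = 98,240
  69,300 × 30% = 20,790
  → 130,690
  Less jobs credit 71,000 → 59,690

Excess of alternative minimum tax over regular income tax: 282,825 − 59,690 = 223,135.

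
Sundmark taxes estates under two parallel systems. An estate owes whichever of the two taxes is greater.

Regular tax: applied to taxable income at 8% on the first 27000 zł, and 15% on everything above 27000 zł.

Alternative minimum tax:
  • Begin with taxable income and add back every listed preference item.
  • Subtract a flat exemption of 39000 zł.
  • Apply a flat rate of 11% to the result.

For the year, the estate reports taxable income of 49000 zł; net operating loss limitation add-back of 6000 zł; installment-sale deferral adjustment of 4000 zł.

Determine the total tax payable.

Regular tax:
  27000 zł × 8% = 2160 zł
  22000 zł × 15% = 3300 zł
  → 5460 zł

Alternative minimum tax:
  Adjusted income: 49000 zł + 6000 zł + 4000 zł = 59000 zł
  Less exemption 39000 zł → base 20000 zł
  20000 zł × 11% = 2200 zł

5460 zł > 2200 zł, so the regular tax governs.

5460 zł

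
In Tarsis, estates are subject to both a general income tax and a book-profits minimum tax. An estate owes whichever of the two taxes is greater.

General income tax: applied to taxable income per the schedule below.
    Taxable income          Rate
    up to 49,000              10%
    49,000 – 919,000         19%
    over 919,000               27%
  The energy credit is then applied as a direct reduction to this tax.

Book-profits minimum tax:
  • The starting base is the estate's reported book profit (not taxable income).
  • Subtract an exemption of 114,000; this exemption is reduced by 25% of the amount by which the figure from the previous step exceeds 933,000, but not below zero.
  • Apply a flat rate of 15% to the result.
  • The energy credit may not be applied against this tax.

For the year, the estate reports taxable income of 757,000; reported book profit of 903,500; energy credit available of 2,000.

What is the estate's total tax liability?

137,420

General income tax:
  49,000 × 10% = 4,900
  708,000 × 19% = 134,520
  → 139,420
  Less energy credit 2,000 → 137,420

Book-profits minimum tax:
  Base (reported book profit): 903,500
  Exemption: 903,500 ≤ 933,000, so full 114,000 applies
  Base: 903,500 − 114,000 = 789,500
  789,500 × 15% = 118,425

137,420 > 118,425, so the general income tax governs.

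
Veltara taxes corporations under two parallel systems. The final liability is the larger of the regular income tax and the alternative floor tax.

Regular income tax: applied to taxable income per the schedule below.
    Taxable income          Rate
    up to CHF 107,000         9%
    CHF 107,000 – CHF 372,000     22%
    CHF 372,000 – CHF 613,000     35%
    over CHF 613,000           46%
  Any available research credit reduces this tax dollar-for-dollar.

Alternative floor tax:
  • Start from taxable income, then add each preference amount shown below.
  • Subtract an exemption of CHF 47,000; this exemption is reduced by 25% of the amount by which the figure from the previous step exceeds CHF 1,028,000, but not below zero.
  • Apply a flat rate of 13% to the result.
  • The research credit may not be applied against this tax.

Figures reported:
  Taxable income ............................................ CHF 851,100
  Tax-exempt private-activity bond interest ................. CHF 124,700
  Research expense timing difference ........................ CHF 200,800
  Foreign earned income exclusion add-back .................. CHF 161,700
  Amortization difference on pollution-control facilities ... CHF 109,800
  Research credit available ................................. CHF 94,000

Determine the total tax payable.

Regular income tax:
  CHF 107,000 × 9% = CHF 9,630
  CHF 265,000 × 22% = CHF 58,300
  CHF 241,000 × 35% = CHF 84,350
  CHF 238,100 × 46% = CHF 109,526
  → CHF 261,806
  Less research credit CHF 94,000 → CHF 167,806

Alternative floor tax:
  Adjusted income: CHF 851,100 + CHF 124,700 + CHF 200,800 + CHF 161,700 + CHF 109,800 = CHF 1,448,100
  Exemption: 25% × (CHF 1,448,100 − CHF 1,028,000) = CHF 105,025 ≥ CHF 47,000, so the exemption is fully phased out
  Base: CHF 1,448,100 − CHF 0 = CHF 1,448,100
  CHF 1,448,100 × 13% = CHF 188,253

CHF 188,253 > CHF 167,806, so the alternative floor tax is the binding amount.

CHF 188,253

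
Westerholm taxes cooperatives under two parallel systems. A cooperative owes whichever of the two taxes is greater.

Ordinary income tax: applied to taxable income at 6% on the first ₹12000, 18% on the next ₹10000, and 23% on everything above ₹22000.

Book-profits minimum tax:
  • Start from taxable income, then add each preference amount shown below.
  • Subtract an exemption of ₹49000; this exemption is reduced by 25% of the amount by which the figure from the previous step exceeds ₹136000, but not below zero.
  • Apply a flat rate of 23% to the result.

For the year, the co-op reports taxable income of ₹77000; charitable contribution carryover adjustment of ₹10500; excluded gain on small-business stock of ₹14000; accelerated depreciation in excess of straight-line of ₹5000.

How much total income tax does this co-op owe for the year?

₹15170

Ordinary income tax:
  ₹12000 × 6% = ₹720
  ₹10000 × 18% = ₹1800
  ₹55000 × 23% = ₹12650
  → ₹15170

Book-profits minimum tax:
  Adjusted income: ₹77000 + ₹10500 + ₹14000 + ₹5000 = ₹106500
  Exemption: ₹106500 ≤ ₹136000, so full ₹49000 applies
  Base: ₹106500 − ₹49000 = ₹57500
  ₹57500 × 23% = ₹13225

₹15170 > ₹13225, so the ordinary income tax governs.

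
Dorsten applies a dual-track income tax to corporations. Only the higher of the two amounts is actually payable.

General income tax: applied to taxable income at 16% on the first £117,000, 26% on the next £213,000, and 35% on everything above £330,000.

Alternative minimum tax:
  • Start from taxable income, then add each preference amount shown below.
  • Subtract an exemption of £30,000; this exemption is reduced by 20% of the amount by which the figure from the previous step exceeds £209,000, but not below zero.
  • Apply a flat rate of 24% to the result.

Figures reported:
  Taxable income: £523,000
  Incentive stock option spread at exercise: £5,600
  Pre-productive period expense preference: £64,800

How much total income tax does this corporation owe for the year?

£142,416

General income tax:
  £117,000 × 16% = £18,720
  £213,000 × 26% = £55,380
  £193,000 × 35% = £67,550
  → £141,650

Alternative minimum tax:
  Adjusted income: £523,000 + £5,600 + £64,800 = £593,400
  Exemption: 20% × (£593,400 − £209,000) = £76,880 ≥ £30,000, so the exemption is fully phased out
  Base: £593,400 − £0 = £593,400
  £593,400 × 24% = £142,416

£142,416 > £141,650, so the alternative minimum tax is the binding amount.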